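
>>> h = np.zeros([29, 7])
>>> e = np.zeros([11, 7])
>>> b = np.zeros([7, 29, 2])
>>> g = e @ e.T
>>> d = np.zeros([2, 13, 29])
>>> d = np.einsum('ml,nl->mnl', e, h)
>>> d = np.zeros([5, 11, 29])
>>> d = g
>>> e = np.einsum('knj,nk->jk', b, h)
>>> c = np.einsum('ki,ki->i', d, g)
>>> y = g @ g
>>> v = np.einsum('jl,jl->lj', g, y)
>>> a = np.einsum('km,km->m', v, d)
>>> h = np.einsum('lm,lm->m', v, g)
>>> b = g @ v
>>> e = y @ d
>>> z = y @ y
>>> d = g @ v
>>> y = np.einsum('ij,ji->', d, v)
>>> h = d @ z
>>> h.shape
(11, 11)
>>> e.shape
(11, 11)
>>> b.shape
(11, 11)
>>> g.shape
(11, 11)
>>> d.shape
(11, 11)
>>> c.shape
(11,)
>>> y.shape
()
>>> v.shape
(11, 11)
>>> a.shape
(11,)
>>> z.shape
(11, 11)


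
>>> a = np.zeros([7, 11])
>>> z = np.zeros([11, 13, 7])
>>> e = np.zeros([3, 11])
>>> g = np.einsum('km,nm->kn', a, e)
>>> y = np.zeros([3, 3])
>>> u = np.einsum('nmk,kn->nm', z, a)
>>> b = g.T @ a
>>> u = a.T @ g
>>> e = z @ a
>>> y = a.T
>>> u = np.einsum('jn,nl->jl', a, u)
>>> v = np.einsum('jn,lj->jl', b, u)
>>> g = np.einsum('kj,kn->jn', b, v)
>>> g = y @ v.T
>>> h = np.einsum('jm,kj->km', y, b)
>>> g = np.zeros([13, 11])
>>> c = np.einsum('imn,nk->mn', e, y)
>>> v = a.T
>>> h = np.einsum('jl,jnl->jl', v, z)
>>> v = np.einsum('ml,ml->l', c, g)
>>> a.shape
(7, 11)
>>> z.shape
(11, 13, 7)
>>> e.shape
(11, 13, 11)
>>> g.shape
(13, 11)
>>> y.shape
(11, 7)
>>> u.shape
(7, 3)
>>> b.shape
(3, 11)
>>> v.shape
(11,)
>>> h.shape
(11, 7)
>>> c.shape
(13, 11)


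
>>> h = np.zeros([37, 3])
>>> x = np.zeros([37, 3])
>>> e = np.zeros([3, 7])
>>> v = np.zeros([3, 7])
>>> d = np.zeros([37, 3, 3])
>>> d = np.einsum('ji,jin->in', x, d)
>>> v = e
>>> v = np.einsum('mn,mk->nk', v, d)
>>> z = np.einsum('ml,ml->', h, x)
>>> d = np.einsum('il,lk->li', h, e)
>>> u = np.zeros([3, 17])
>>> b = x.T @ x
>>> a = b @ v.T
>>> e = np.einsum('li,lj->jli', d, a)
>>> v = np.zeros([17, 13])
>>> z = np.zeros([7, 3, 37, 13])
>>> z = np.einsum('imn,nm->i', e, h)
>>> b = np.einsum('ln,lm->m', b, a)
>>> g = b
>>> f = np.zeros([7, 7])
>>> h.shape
(37, 3)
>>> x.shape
(37, 3)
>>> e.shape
(7, 3, 37)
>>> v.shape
(17, 13)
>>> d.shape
(3, 37)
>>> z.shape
(7,)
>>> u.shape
(3, 17)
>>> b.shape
(7,)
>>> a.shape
(3, 7)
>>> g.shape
(7,)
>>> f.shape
(7, 7)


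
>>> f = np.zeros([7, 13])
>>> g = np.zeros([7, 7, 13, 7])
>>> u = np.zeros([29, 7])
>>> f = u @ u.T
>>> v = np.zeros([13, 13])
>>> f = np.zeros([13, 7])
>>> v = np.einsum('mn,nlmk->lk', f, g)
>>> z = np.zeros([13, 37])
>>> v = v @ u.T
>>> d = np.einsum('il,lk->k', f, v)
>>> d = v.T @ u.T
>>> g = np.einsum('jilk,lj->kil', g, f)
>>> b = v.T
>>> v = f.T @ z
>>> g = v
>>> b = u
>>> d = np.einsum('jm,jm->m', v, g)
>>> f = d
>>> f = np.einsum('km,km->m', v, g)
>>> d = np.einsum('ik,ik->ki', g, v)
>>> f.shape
(37,)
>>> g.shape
(7, 37)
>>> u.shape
(29, 7)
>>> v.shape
(7, 37)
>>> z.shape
(13, 37)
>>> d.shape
(37, 7)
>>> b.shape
(29, 7)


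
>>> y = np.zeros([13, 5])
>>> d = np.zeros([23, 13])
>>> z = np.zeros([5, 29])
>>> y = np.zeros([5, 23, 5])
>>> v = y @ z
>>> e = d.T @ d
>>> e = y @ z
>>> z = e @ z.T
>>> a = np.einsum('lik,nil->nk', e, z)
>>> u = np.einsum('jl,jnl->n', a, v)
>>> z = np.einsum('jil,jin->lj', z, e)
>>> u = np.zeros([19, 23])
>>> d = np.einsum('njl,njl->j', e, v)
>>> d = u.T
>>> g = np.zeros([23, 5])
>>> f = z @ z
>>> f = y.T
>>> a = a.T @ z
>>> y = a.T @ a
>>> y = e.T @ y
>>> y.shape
(29, 23, 5)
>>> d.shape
(23, 19)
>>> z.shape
(5, 5)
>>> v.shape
(5, 23, 29)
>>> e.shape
(5, 23, 29)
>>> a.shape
(29, 5)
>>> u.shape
(19, 23)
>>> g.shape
(23, 5)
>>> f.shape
(5, 23, 5)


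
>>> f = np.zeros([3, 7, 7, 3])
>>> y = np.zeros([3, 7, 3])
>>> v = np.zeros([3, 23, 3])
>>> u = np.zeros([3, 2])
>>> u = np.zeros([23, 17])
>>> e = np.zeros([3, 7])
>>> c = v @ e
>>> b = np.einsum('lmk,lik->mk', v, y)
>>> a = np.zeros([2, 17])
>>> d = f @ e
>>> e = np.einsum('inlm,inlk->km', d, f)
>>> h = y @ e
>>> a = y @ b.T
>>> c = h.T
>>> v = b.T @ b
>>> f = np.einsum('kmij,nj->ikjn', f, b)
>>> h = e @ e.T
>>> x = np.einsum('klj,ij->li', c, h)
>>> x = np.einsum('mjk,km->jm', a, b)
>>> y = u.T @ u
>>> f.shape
(7, 3, 3, 23)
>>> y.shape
(17, 17)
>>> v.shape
(3, 3)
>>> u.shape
(23, 17)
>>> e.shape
(3, 7)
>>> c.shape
(7, 7, 3)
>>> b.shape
(23, 3)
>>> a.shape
(3, 7, 23)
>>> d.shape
(3, 7, 7, 7)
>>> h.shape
(3, 3)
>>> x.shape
(7, 3)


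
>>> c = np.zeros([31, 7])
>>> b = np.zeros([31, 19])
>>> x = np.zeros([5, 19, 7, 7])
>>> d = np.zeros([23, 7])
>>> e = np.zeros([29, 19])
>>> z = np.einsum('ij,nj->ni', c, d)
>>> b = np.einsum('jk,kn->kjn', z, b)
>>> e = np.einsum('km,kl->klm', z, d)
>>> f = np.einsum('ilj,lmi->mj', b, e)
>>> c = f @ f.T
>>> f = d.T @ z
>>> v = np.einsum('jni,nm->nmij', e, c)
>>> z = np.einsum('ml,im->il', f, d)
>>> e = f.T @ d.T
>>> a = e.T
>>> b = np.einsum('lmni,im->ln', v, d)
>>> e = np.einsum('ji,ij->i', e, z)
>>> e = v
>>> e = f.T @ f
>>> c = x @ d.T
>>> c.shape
(5, 19, 7, 23)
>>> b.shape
(7, 31)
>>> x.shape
(5, 19, 7, 7)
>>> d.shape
(23, 7)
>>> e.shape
(31, 31)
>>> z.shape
(23, 31)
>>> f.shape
(7, 31)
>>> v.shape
(7, 7, 31, 23)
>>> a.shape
(23, 31)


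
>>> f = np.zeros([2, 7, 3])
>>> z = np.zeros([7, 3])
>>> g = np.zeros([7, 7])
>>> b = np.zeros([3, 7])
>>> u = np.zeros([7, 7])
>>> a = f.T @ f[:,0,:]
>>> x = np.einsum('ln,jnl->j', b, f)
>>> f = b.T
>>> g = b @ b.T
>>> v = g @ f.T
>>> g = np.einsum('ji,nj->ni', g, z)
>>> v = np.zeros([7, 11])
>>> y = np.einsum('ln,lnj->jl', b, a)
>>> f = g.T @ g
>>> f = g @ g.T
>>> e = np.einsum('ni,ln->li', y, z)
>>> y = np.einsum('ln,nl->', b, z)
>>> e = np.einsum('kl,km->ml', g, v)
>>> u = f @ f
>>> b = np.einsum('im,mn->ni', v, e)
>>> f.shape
(7, 7)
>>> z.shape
(7, 3)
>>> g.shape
(7, 3)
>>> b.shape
(3, 7)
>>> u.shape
(7, 7)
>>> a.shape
(3, 7, 3)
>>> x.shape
(2,)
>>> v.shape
(7, 11)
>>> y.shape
()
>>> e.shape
(11, 3)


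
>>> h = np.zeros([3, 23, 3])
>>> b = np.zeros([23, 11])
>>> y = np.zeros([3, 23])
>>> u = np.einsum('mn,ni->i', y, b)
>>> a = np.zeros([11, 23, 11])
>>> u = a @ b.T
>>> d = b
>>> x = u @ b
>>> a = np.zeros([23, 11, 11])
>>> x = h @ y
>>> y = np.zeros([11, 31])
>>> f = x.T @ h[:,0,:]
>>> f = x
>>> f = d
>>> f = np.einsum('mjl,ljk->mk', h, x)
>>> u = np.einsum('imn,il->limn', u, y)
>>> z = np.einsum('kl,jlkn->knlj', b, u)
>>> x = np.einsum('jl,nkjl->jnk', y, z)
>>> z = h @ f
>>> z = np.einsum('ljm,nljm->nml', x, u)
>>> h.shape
(3, 23, 3)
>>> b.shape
(23, 11)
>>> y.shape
(11, 31)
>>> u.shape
(31, 11, 23, 23)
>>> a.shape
(23, 11, 11)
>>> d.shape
(23, 11)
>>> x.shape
(11, 23, 23)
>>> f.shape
(3, 23)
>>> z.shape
(31, 23, 11)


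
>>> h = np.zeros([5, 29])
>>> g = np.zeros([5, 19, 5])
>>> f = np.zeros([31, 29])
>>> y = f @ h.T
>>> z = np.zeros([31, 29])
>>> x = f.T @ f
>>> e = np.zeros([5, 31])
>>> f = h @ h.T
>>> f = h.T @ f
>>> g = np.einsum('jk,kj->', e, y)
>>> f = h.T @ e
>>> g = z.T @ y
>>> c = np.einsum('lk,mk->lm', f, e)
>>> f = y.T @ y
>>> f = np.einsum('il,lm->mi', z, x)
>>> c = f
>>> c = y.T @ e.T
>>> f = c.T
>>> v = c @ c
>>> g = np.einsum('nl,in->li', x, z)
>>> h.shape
(5, 29)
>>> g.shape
(29, 31)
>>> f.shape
(5, 5)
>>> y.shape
(31, 5)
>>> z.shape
(31, 29)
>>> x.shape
(29, 29)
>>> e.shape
(5, 31)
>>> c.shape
(5, 5)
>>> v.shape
(5, 5)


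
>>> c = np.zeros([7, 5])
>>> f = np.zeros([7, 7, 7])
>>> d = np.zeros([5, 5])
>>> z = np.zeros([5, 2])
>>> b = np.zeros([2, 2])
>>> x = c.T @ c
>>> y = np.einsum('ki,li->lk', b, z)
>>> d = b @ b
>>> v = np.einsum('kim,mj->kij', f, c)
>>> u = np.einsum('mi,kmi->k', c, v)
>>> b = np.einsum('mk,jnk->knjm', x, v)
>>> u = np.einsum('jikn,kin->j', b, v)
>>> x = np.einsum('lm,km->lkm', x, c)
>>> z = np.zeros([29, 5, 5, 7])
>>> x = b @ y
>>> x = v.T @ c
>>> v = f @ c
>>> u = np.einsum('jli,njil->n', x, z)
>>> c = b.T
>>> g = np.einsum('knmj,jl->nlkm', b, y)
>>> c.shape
(5, 7, 7, 5)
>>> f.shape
(7, 7, 7)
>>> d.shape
(2, 2)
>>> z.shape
(29, 5, 5, 7)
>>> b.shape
(5, 7, 7, 5)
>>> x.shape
(5, 7, 5)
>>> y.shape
(5, 2)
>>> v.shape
(7, 7, 5)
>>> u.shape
(29,)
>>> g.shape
(7, 2, 5, 7)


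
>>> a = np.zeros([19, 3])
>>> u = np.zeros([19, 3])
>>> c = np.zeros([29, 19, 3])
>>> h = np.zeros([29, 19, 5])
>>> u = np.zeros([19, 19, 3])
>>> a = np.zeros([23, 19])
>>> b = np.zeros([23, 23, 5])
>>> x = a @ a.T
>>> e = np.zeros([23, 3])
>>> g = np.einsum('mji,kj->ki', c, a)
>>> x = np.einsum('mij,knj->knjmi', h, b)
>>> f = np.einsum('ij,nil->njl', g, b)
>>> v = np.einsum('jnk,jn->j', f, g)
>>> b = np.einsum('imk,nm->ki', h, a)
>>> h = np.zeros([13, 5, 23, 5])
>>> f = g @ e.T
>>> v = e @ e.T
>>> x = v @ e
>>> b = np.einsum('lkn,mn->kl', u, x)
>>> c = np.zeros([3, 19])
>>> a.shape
(23, 19)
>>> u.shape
(19, 19, 3)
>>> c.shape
(3, 19)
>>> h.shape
(13, 5, 23, 5)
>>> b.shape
(19, 19)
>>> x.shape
(23, 3)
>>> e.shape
(23, 3)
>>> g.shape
(23, 3)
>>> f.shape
(23, 23)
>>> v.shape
(23, 23)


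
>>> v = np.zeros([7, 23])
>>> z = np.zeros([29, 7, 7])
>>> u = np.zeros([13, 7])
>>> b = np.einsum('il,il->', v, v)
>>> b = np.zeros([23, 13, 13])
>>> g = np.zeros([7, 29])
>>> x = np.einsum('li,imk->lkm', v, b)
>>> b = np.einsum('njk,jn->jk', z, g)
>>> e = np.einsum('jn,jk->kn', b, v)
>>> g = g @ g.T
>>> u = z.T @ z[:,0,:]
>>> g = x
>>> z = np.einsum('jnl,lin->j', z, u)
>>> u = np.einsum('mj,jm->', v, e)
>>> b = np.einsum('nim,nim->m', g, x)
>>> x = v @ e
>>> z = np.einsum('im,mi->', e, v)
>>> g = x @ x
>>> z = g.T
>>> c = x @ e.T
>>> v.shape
(7, 23)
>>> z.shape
(7, 7)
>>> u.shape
()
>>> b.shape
(13,)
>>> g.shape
(7, 7)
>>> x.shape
(7, 7)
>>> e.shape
(23, 7)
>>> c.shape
(7, 23)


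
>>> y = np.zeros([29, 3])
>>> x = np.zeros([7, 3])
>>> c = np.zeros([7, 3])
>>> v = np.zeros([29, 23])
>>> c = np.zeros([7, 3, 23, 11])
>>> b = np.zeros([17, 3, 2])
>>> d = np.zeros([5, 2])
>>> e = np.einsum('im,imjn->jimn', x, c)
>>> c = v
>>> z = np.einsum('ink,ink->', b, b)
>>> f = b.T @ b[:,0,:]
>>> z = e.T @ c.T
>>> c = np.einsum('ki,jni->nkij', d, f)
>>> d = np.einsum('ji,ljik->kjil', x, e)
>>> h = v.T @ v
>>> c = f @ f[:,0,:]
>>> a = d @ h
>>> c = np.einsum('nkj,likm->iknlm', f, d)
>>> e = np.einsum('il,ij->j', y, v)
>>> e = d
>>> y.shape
(29, 3)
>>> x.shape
(7, 3)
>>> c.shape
(7, 3, 2, 11, 23)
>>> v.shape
(29, 23)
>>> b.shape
(17, 3, 2)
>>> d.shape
(11, 7, 3, 23)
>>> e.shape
(11, 7, 3, 23)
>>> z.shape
(11, 3, 7, 29)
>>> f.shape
(2, 3, 2)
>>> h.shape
(23, 23)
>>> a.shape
(11, 7, 3, 23)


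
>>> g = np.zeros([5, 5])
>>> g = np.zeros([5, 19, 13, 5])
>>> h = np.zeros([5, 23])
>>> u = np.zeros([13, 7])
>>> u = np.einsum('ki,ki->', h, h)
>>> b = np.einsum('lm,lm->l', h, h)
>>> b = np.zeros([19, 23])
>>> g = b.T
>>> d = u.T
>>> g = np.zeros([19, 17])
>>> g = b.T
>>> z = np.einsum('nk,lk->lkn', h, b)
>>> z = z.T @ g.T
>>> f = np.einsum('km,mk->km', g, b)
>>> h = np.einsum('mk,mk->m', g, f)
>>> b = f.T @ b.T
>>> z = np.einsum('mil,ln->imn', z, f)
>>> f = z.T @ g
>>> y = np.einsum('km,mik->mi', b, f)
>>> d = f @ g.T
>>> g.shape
(23, 19)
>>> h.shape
(23,)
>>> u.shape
()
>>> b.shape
(19, 19)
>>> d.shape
(19, 5, 23)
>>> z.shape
(23, 5, 19)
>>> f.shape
(19, 5, 19)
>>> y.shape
(19, 5)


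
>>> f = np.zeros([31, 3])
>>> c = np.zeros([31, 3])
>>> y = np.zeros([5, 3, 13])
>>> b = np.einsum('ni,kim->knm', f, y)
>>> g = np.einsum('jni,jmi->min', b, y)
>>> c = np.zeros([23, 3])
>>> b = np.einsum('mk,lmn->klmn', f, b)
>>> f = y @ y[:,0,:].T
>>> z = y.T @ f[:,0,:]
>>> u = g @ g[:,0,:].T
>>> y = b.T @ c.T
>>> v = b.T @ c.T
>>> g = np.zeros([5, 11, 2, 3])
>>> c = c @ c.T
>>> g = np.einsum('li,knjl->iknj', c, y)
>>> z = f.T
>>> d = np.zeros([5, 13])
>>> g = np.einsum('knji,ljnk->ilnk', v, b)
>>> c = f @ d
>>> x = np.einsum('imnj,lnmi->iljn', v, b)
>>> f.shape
(5, 3, 5)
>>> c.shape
(5, 3, 13)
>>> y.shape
(13, 31, 5, 23)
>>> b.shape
(3, 5, 31, 13)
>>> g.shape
(23, 3, 31, 13)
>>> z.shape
(5, 3, 5)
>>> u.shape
(3, 13, 3)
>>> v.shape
(13, 31, 5, 23)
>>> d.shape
(5, 13)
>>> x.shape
(13, 3, 23, 5)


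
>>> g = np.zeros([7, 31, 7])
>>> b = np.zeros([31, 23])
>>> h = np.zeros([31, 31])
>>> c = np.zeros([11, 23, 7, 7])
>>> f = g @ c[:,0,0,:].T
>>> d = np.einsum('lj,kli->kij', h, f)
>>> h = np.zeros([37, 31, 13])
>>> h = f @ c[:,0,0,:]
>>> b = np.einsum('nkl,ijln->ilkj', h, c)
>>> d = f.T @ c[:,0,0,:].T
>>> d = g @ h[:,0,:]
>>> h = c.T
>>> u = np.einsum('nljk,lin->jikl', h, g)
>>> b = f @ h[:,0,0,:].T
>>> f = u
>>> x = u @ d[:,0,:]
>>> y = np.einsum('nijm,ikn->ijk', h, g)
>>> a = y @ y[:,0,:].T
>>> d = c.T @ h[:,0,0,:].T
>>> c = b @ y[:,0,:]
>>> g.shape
(7, 31, 7)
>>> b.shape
(7, 31, 7)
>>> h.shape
(7, 7, 23, 11)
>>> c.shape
(7, 31, 31)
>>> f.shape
(23, 31, 11, 7)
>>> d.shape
(7, 7, 23, 7)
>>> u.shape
(23, 31, 11, 7)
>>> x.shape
(23, 31, 11, 7)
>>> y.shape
(7, 23, 31)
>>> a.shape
(7, 23, 7)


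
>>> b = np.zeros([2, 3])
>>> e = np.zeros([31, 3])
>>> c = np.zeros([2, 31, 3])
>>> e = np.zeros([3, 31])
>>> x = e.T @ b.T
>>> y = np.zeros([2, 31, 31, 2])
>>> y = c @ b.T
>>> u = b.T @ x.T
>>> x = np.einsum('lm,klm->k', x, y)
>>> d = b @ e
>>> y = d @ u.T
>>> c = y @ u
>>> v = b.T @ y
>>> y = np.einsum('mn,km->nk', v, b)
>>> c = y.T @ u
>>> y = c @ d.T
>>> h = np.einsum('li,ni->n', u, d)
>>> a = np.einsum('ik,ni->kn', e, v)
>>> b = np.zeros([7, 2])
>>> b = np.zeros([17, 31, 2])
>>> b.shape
(17, 31, 2)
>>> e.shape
(3, 31)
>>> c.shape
(2, 31)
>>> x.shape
(2,)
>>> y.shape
(2, 2)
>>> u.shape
(3, 31)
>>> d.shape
(2, 31)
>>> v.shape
(3, 3)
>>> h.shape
(2,)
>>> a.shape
(31, 3)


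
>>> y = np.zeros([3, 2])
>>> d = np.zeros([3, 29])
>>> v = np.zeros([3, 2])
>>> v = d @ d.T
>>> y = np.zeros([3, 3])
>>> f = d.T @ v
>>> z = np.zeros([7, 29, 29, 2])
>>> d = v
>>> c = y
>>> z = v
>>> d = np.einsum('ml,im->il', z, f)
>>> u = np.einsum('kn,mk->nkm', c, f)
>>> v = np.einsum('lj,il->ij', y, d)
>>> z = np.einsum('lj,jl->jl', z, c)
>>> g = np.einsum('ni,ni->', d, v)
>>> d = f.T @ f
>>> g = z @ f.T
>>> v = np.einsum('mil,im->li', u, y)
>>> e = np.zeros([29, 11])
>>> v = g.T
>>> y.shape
(3, 3)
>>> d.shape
(3, 3)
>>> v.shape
(29, 3)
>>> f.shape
(29, 3)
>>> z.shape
(3, 3)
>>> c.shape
(3, 3)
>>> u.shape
(3, 3, 29)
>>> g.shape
(3, 29)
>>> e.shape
(29, 11)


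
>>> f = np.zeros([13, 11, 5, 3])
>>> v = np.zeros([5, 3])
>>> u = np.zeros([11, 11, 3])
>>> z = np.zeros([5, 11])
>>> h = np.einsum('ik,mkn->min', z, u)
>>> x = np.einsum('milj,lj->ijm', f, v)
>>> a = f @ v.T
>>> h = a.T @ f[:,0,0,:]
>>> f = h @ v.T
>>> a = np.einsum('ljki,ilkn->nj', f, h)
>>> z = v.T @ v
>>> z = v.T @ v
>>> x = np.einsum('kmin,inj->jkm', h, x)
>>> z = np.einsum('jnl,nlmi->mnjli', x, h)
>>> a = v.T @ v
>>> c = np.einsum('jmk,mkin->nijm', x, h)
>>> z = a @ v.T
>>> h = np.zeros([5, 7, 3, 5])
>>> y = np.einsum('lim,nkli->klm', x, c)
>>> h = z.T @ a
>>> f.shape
(5, 5, 11, 5)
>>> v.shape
(5, 3)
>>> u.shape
(11, 11, 3)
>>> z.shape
(3, 5)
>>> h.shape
(5, 3)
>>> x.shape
(13, 5, 5)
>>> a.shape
(3, 3)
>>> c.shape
(3, 11, 13, 5)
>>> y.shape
(11, 13, 5)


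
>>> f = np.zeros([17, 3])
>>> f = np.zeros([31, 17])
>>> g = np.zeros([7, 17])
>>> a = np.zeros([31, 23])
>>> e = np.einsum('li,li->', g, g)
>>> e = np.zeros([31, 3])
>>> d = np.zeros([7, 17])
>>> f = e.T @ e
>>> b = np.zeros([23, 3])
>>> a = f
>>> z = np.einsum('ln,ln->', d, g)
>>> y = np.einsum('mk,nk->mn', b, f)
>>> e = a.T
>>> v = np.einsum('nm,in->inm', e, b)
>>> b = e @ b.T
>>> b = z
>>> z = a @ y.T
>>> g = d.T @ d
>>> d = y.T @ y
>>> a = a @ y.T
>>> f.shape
(3, 3)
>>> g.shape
(17, 17)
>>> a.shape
(3, 23)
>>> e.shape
(3, 3)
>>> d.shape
(3, 3)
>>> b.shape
()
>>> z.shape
(3, 23)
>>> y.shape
(23, 3)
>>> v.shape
(23, 3, 3)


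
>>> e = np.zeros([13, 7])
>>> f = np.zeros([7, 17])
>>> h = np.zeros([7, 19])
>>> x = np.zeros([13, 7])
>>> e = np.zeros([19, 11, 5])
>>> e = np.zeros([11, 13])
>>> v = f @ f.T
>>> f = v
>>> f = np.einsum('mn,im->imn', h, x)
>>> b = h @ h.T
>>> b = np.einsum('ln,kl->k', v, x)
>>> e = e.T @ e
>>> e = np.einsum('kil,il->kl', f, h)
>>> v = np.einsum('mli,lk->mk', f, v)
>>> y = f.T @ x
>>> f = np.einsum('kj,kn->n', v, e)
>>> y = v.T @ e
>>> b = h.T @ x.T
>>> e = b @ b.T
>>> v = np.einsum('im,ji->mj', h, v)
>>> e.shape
(19, 19)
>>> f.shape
(19,)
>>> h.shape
(7, 19)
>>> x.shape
(13, 7)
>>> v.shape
(19, 13)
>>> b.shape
(19, 13)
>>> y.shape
(7, 19)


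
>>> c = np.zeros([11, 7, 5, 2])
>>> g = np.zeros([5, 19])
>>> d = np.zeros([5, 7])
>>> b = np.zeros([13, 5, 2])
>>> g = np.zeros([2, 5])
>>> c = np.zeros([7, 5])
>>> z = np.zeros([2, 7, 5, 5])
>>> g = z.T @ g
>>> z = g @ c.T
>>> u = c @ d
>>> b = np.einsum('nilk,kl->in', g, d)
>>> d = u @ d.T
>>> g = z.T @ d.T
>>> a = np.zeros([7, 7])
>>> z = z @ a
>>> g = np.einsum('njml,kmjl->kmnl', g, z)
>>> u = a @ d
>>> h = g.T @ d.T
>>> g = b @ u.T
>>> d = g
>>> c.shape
(7, 5)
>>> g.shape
(5, 7)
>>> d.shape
(5, 7)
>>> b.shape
(5, 5)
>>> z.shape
(5, 5, 7, 7)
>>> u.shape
(7, 5)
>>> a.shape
(7, 7)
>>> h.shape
(7, 7, 5, 7)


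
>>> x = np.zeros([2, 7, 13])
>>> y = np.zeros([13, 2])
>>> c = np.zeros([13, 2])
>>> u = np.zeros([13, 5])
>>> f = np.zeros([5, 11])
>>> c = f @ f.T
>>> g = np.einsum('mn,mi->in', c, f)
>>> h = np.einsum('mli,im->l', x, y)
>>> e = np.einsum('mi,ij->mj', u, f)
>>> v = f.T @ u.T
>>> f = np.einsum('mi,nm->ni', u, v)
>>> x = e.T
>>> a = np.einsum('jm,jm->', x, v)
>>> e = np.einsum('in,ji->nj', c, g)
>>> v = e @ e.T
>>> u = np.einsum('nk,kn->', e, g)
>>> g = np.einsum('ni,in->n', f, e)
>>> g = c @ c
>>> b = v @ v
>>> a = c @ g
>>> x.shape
(11, 13)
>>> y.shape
(13, 2)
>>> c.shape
(5, 5)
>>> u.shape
()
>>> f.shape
(11, 5)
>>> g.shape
(5, 5)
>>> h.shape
(7,)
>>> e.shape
(5, 11)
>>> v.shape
(5, 5)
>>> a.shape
(5, 5)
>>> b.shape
(5, 5)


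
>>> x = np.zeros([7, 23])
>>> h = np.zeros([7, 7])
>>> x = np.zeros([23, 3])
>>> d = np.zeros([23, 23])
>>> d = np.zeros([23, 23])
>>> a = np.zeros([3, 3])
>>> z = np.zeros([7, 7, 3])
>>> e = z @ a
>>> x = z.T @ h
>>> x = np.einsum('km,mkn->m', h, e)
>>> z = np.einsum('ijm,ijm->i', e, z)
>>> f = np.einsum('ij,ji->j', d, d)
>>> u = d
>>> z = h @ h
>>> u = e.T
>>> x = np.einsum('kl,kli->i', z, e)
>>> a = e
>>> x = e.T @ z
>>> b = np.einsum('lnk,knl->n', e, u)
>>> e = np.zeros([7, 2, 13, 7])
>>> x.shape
(3, 7, 7)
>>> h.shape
(7, 7)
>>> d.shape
(23, 23)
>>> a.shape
(7, 7, 3)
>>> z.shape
(7, 7)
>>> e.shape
(7, 2, 13, 7)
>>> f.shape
(23,)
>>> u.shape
(3, 7, 7)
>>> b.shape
(7,)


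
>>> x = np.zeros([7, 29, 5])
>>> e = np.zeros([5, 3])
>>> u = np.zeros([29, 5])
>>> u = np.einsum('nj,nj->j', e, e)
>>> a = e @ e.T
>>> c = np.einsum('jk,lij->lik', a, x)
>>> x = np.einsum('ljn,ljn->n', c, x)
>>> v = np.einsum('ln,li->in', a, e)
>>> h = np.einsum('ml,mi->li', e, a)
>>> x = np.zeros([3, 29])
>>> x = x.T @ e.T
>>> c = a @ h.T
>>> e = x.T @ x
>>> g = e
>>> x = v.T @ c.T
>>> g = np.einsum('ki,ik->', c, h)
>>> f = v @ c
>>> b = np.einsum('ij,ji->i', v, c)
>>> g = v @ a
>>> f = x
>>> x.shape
(5, 5)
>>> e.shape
(5, 5)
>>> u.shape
(3,)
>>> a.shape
(5, 5)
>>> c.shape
(5, 3)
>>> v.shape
(3, 5)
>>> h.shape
(3, 5)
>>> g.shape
(3, 5)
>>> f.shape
(5, 5)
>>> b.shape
(3,)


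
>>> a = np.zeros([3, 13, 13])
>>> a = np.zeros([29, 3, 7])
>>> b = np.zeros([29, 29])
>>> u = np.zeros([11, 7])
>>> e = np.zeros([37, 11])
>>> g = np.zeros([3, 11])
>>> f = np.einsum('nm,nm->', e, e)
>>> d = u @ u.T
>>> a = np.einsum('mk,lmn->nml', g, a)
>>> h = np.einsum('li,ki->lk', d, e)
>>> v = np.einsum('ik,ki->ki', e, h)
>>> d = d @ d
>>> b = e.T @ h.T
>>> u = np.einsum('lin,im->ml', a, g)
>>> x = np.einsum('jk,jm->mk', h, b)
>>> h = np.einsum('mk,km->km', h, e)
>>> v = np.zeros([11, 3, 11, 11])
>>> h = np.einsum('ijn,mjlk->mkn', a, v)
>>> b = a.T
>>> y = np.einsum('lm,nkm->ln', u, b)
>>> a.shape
(7, 3, 29)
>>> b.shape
(29, 3, 7)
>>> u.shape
(11, 7)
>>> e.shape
(37, 11)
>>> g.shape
(3, 11)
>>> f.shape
()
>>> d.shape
(11, 11)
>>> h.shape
(11, 11, 29)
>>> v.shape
(11, 3, 11, 11)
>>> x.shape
(11, 37)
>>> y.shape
(11, 29)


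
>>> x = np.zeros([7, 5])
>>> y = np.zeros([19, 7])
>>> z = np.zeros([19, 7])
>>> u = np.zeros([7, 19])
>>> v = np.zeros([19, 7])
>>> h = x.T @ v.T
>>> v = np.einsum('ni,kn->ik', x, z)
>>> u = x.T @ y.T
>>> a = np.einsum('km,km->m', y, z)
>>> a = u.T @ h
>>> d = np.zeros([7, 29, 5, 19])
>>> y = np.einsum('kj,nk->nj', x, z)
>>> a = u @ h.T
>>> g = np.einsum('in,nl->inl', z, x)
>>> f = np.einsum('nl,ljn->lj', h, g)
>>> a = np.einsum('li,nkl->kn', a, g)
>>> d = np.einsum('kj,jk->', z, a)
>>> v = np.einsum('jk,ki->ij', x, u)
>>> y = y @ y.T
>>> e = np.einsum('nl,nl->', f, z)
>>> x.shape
(7, 5)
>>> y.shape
(19, 19)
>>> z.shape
(19, 7)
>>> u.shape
(5, 19)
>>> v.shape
(19, 7)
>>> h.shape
(5, 19)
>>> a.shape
(7, 19)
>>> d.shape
()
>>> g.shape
(19, 7, 5)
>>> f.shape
(19, 7)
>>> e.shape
()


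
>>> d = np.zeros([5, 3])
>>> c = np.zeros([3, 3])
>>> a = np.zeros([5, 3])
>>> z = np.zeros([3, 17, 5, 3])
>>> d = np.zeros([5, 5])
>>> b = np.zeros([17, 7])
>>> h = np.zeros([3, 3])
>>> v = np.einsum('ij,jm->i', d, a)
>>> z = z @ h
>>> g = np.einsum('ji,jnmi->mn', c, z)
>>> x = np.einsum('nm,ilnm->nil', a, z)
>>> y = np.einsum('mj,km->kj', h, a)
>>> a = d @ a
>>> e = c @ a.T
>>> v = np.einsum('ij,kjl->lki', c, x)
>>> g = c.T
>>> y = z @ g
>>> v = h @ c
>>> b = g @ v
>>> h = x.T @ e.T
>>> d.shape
(5, 5)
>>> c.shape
(3, 3)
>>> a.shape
(5, 3)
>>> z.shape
(3, 17, 5, 3)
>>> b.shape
(3, 3)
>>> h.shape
(17, 3, 3)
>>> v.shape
(3, 3)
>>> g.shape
(3, 3)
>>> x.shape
(5, 3, 17)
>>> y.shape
(3, 17, 5, 3)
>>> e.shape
(3, 5)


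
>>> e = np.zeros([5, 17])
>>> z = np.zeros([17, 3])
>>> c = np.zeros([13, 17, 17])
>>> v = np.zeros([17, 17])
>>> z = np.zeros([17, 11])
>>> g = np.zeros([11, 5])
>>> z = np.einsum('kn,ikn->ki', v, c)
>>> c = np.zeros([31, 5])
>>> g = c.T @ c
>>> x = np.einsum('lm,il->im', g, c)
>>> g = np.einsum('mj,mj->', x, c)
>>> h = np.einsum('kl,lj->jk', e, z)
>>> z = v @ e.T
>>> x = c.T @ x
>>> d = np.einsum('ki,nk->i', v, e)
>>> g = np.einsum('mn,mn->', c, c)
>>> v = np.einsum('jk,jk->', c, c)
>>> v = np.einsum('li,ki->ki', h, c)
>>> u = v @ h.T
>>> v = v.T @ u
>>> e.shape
(5, 17)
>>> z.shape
(17, 5)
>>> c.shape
(31, 5)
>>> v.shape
(5, 13)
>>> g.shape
()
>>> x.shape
(5, 5)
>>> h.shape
(13, 5)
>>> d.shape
(17,)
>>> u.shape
(31, 13)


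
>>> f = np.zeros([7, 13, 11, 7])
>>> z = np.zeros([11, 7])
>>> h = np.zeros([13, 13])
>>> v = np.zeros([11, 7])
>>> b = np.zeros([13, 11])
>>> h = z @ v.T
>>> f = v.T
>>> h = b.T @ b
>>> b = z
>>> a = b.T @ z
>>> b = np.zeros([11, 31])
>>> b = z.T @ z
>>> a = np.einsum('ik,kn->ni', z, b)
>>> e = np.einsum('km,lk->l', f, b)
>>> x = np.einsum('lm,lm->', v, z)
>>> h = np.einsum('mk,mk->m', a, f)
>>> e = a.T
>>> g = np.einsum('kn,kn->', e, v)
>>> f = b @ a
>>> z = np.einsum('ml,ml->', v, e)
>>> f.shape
(7, 11)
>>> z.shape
()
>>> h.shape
(7,)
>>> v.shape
(11, 7)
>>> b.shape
(7, 7)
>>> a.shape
(7, 11)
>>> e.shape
(11, 7)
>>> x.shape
()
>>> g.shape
()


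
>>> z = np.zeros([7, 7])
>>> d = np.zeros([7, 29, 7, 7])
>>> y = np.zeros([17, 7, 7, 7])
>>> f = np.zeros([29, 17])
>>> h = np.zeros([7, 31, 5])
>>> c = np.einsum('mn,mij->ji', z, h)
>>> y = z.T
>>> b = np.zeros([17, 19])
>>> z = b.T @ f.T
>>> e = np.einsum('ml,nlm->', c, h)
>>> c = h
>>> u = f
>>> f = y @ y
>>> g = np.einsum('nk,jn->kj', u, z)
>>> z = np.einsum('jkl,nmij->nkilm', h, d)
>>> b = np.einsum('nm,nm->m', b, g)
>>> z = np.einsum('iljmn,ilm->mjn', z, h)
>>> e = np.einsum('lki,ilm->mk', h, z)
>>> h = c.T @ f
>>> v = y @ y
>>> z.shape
(5, 7, 29)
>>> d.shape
(7, 29, 7, 7)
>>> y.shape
(7, 7)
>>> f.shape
(7, 7)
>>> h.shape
(5, 31, 7)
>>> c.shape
(7, 31, 5)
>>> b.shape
(19,)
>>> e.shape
(29, 31)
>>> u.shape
(29, 17)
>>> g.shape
(17, 19)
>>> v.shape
(7, 7)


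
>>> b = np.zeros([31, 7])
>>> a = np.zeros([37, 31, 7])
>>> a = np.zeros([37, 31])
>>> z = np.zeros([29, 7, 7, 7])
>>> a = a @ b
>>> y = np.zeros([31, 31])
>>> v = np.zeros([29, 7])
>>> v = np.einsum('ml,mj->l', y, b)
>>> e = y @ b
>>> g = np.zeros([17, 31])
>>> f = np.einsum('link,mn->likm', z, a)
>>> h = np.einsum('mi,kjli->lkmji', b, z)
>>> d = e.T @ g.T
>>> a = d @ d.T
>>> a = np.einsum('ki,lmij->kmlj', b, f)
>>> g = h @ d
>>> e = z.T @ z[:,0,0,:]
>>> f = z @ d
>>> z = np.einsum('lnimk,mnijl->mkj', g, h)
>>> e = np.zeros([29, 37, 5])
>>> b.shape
(31, 7)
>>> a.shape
(31, 7, 29, 37)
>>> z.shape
(7, 17, 7)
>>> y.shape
(31, 31)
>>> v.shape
(31,)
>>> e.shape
(29, 37, 5)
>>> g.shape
(7, 29, 31, 7, 17)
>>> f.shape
(29, 7, 7, 17)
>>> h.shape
(7, 29, 31, 7, 7)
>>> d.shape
(7, 17)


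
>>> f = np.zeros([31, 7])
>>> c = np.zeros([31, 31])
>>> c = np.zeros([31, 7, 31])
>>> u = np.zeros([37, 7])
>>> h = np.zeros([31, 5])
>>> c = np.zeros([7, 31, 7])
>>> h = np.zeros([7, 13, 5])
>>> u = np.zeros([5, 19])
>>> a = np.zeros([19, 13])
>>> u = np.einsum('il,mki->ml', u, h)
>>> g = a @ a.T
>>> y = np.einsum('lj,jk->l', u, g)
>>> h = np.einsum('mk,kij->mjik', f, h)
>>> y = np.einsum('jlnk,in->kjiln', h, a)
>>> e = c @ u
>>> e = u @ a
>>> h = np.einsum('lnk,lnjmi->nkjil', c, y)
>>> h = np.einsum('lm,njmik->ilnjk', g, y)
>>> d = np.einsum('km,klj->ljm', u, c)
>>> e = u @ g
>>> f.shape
(31, 7)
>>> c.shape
(7, 31, 7)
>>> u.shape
(7, 19)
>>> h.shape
(5, 19, 7, 31, 13)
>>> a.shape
(19, 13)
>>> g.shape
(19, 19)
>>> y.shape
(7, 31, 19, 5, 13)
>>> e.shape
(7, 19)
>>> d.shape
(31, 7, 19)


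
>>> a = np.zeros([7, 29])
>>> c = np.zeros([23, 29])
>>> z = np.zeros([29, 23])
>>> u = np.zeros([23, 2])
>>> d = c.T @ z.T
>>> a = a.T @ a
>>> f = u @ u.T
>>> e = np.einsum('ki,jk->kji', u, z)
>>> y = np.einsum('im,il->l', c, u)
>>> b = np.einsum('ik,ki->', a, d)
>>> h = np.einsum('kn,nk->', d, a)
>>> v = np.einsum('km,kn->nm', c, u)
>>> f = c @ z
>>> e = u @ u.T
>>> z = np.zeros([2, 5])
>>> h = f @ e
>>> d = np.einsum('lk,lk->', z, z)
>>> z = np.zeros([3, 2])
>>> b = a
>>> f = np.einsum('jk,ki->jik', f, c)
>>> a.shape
(29, 29)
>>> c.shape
(23, 29)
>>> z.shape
(3, 2)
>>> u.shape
(23, 2)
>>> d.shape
()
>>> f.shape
(23, 29, 23)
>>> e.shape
(23, 23)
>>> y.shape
(2,)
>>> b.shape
(29, 29)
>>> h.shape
(23, 23)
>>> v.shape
(2, 29)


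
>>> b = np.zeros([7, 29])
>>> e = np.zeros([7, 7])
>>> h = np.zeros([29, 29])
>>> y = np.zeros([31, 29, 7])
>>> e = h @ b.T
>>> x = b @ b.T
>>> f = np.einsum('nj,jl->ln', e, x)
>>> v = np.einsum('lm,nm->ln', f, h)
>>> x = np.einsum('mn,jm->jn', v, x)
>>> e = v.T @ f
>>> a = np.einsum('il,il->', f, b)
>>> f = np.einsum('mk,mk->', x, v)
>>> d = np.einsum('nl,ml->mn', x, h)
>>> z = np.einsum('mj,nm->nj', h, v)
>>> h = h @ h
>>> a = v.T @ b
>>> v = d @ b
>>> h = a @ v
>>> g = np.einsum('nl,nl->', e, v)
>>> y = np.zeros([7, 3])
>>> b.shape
(7, 29)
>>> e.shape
(29, 29)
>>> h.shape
(29, 29)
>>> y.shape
(7, 3)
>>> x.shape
(7, 29)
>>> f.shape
()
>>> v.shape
(29, 29)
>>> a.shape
(29, 29)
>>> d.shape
(29, 7)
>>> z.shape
(7, 29)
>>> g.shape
()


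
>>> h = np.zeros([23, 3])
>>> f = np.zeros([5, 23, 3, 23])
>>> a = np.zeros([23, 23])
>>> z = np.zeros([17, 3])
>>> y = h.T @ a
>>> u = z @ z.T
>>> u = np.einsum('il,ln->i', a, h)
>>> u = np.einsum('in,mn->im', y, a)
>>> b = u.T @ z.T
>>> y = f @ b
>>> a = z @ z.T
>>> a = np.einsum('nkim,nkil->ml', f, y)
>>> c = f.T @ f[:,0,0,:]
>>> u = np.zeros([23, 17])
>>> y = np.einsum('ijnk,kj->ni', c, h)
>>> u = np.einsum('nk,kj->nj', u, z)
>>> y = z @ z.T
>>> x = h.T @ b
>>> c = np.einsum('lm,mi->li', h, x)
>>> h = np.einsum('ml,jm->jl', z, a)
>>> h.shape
(23, 3)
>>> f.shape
(5, 23, 3, 23)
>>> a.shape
(23, 17)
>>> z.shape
(17, 3)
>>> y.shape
(17, 17)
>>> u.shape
(23, 3)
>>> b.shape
(23, 17)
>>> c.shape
(23, 17)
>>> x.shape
(3, 17)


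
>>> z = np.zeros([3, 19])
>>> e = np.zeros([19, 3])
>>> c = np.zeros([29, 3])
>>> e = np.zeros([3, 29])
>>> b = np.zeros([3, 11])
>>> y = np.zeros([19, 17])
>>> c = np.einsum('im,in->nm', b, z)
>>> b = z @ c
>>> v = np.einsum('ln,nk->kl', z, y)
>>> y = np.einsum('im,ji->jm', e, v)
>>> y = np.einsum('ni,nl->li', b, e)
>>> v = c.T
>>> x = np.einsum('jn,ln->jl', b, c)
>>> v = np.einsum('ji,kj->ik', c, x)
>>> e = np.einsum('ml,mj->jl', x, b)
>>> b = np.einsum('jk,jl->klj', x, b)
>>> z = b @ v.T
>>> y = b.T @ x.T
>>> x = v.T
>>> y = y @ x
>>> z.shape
(19, 11, 11)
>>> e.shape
(11, 19)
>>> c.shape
(19, 11)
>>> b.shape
(19, 11, 3)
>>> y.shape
(3, 11, 11)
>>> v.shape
(11, 3)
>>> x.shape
(3, 11)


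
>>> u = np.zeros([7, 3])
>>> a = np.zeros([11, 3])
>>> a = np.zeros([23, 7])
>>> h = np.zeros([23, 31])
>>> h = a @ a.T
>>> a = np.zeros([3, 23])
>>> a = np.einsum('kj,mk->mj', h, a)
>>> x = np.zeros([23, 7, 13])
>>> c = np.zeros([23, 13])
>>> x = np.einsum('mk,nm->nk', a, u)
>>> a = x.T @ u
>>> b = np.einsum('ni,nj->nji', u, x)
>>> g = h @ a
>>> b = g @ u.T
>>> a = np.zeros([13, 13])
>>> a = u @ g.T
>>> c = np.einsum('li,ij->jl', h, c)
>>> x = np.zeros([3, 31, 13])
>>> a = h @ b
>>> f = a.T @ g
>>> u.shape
(7, 3)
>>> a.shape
(23, 7)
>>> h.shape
(23, 23)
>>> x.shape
(3, 31, 13)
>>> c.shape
(13, 23)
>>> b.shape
(23, 7)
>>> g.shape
(23, 3)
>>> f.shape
(7, 3)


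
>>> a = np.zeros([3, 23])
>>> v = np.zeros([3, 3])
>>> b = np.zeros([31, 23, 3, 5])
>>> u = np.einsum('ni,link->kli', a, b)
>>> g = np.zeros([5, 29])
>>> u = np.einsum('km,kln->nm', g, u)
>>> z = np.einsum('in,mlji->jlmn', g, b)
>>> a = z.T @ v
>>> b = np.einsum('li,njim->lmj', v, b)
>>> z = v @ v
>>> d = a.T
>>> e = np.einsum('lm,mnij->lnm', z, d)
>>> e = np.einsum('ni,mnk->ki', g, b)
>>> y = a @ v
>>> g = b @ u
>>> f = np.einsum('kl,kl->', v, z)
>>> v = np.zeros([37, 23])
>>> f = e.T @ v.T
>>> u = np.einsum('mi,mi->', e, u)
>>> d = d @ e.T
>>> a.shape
(29, 31, 23, 3)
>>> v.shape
(37, 23)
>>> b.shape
(3, 5, 23)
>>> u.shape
()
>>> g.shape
(3, 5, 29)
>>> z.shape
(3, 3)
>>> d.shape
(3, 23, 31, 23)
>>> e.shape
(23, 29)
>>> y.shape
(29, 31, 23, 3)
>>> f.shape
(29, 37)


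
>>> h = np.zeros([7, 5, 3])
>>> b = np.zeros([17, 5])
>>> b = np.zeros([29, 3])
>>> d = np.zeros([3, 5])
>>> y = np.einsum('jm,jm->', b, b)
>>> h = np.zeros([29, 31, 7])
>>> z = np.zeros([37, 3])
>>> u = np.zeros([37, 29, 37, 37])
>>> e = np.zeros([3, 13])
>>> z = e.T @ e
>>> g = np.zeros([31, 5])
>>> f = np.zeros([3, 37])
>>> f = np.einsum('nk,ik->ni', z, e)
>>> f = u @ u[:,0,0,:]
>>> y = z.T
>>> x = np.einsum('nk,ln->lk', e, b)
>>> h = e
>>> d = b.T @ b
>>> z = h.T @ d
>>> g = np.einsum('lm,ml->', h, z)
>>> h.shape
(3, 13)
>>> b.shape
(29, 3)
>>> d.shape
(3, 3)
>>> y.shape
(13, 13)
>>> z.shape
(13, 3)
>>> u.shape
(37, 29, 37, 37)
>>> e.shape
(3, 13)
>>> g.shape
()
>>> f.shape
(37, 29, 37, 37)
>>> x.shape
(29, 13)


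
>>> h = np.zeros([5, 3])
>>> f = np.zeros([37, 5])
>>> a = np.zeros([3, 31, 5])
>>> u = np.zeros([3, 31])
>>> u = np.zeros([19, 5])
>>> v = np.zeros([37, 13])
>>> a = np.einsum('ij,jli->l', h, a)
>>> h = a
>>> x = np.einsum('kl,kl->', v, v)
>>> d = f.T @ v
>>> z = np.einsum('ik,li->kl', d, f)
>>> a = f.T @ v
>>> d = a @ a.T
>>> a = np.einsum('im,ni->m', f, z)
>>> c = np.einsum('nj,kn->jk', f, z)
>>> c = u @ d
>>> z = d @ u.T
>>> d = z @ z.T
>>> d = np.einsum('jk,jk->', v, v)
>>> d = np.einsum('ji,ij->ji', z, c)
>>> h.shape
(31,)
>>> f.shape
(37, 5)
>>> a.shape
(5,)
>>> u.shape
(19, 5)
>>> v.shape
(37, 13)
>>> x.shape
()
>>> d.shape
(5, 19)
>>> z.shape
(5, 19)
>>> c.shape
(19, 5)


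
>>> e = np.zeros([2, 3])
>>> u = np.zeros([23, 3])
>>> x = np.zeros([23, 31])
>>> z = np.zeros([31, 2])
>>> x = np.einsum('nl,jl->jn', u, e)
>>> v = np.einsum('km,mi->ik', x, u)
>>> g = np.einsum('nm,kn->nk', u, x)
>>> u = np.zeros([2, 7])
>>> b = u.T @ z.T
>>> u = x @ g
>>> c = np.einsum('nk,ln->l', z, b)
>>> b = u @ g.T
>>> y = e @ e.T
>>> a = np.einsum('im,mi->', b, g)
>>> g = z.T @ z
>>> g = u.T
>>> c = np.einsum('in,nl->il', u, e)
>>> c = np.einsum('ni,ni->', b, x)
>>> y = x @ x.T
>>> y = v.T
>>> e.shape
(2, 3)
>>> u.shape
(2, 2)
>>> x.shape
(2, 23)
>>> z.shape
(31, 2)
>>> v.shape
(3, 2)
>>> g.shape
(2, 2)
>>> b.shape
(2, 23)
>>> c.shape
()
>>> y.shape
(2, 3)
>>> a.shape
()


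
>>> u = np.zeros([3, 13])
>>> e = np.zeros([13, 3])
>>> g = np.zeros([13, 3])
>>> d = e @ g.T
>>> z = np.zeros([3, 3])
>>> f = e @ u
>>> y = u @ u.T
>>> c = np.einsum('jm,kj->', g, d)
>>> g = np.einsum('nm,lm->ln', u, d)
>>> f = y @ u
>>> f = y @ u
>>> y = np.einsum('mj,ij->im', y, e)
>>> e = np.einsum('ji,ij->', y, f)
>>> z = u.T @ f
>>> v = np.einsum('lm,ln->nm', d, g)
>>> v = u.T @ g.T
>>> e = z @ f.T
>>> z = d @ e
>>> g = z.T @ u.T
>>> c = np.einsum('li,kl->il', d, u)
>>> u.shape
(3, 13)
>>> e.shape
(13, 3)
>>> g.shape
(3, 3)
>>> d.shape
(13, 13)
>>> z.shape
(13, 3)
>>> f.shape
(3, 13)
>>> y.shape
(13, 3)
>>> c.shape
(13, 13)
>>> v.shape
(13, 13)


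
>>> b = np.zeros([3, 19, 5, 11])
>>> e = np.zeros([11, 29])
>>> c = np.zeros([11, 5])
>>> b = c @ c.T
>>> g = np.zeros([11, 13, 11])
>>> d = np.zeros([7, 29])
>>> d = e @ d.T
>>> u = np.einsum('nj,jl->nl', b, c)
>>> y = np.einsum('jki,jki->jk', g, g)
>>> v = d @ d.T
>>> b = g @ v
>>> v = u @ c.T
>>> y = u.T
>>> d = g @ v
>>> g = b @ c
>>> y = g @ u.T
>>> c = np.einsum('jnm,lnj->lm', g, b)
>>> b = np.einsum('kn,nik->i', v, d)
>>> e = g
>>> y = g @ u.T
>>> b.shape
(13,)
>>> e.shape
(11, 13, 5)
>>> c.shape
(11, 5)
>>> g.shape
(11, 13, 5)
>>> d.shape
(11, 13, 11)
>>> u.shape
(11, 5)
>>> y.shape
(11, 13, 11)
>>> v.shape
(11, 11)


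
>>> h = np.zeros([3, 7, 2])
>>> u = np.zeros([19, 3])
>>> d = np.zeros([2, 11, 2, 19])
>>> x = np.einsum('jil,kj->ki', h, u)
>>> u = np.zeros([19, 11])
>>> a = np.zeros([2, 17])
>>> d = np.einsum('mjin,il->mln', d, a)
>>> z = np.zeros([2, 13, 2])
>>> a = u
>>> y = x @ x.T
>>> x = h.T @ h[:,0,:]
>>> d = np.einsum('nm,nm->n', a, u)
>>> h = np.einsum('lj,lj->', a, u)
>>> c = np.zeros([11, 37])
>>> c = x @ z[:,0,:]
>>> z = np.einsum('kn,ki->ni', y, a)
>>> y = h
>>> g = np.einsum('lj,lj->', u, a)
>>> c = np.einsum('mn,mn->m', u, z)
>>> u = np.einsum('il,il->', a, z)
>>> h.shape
()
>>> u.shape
()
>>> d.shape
(19,)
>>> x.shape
(2, 7, 2)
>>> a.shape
(19, 11)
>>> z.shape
(19, 11)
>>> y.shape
()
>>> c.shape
(19,)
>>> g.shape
()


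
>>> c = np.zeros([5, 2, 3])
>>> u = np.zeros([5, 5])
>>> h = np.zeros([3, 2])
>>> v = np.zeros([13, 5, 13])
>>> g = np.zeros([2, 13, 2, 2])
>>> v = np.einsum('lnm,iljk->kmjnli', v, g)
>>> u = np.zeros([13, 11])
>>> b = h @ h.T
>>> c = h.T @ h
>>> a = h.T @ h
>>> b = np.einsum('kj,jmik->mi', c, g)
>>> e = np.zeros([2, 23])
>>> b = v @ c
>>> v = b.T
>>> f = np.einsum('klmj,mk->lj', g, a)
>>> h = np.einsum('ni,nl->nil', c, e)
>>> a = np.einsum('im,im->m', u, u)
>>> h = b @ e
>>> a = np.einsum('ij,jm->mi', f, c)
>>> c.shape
(2, 2)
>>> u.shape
(13, 11)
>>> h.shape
(2, 13, 2, 5, 13, 23)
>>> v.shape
(2, 13, 5, 2, 13, 2)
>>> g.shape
(2, 13, 2, 2)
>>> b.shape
(2, 13, 2, 5, 13, 2)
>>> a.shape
(2, 13)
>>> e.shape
(2, 23)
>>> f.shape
(13, 2)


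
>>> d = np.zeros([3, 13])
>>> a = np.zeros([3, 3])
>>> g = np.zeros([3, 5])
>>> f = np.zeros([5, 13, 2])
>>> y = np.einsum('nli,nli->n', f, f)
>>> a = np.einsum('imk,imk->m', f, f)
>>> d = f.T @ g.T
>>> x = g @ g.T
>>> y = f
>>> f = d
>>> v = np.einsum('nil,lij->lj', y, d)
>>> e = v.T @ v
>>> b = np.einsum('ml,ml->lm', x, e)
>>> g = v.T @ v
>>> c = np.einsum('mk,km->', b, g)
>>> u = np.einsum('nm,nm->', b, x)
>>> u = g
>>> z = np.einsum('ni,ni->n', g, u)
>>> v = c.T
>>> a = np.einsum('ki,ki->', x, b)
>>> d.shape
(2, 13, 3)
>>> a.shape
()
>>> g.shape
(3, 3)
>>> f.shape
(2, 13, 3)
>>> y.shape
(5, 13, 2)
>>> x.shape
(3, 3)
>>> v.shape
()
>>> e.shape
(3, 3)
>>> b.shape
(3, 3)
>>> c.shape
()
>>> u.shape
(3, 3)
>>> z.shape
(3,)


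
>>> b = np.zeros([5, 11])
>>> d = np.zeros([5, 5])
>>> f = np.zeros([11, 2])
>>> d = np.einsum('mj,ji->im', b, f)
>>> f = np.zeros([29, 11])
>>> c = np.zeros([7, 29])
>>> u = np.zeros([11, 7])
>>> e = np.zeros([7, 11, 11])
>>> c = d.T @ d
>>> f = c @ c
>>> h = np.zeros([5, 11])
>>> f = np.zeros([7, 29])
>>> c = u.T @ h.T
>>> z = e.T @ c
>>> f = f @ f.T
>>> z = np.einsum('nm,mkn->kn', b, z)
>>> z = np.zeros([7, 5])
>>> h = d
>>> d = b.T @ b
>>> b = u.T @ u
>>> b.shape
(7, 7)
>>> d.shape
(11, 11)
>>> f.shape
(7, 7)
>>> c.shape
(7, 5)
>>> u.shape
(11, 7)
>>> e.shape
(7, 11, 11)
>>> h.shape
(2, 5)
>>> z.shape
(7, 5)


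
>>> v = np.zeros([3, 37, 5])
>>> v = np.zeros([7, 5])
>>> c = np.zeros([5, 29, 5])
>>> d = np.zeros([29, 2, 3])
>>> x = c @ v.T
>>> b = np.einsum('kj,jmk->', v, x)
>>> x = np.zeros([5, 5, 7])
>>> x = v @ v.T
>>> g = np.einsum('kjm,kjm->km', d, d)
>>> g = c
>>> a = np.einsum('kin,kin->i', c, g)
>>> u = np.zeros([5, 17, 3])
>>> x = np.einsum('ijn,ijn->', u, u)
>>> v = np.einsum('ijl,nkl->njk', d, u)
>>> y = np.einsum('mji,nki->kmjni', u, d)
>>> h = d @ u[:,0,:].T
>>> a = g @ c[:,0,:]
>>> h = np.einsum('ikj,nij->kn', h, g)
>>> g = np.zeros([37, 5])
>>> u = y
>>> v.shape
(5, 2, 17)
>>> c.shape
(5, 29, 5)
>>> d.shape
(29, 2, 3)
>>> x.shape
()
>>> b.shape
()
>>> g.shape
(37, 5)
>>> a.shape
(5, 29, 5)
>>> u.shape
(2, 5, 17, 29, 3)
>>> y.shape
(2, 5, 17, 29, 3)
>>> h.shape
(2, 5)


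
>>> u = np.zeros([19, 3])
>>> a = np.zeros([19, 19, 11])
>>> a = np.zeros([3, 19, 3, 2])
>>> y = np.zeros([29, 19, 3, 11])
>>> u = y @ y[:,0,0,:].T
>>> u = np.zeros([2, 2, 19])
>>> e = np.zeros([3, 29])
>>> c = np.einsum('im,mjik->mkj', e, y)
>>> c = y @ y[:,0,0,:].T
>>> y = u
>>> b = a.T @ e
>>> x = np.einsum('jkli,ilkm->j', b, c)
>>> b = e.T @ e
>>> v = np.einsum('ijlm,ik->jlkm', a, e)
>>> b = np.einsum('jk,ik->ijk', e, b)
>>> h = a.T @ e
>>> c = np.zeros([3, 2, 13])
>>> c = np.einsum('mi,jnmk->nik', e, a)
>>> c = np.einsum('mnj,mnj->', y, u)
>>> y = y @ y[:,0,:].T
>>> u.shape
(2, 2, 19)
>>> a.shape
(3, 19, 3, 2)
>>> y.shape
(2, 2, 2)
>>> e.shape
(3, 29)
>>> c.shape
()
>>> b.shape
(29, 3, 29)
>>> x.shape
(2,)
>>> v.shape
(19, 3, 29, 2)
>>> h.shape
(2, 3, 19, 29)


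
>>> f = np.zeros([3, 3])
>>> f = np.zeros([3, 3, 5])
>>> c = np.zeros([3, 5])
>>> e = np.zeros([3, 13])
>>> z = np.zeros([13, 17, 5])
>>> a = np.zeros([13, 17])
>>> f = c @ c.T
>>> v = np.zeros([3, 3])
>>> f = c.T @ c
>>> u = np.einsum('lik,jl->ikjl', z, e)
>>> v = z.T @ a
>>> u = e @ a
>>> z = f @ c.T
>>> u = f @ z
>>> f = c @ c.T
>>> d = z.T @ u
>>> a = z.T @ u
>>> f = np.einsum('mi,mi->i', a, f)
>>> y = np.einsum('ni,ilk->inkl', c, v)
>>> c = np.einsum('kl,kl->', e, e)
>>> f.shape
(3,)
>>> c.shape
()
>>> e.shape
(3, 13)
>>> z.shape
(5, 3)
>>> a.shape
(3, 3)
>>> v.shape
(5, 17, 17)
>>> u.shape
(5, 3)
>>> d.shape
(3, 3)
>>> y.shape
(5, 3, 17, 17)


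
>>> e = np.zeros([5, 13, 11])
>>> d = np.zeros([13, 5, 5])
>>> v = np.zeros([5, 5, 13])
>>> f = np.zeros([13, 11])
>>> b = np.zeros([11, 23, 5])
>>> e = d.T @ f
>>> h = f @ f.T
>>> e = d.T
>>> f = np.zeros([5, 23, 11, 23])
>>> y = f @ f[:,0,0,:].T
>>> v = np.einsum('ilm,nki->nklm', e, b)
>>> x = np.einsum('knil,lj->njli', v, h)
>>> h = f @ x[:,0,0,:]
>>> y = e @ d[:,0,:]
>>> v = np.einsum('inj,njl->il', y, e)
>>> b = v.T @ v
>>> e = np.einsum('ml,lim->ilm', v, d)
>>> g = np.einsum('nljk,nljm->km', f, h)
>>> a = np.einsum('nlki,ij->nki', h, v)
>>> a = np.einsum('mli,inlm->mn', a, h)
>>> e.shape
(5, 13, 5)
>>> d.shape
(13, 5, 5)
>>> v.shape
(5, 13)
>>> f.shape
(5, 23, 11, 23)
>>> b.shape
(13, 13)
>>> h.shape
(5, 23, 11, 5)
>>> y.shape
(5, 5, 5)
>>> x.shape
(23, 13, 13, 5)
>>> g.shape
(23, 5)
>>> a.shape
(5, 23)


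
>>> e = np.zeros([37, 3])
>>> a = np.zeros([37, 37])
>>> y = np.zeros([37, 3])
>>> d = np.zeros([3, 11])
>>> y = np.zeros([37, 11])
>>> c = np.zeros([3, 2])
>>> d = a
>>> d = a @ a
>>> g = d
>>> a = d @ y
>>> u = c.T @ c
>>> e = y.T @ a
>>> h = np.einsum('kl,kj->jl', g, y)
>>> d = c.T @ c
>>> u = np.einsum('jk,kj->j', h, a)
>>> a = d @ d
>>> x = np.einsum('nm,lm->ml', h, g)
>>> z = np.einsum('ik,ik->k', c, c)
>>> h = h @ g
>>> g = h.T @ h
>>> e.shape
(11, 11)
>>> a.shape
(2, 2)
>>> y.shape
(37, 11)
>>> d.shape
(2, 2)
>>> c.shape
(3, 2)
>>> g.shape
(37, 37)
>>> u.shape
(11,)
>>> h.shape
(11, 37)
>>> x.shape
(37, 37)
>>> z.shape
(2,)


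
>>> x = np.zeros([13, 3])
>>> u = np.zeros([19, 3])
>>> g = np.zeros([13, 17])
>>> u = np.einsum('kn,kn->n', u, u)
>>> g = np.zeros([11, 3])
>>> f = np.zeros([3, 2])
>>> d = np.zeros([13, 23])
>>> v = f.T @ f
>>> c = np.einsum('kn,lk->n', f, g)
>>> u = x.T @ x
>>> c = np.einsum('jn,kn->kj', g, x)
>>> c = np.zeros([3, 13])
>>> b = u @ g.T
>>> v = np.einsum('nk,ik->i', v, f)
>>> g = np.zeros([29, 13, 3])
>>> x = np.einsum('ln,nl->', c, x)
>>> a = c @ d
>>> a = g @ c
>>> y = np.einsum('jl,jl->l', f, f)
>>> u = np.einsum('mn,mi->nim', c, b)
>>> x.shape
()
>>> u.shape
(13, 11, 3)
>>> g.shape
(29, 13, 3)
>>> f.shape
(3, 2)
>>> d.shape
(13, 23)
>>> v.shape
(3,)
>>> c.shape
(3, 13)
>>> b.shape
(3, 11)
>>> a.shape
(29, 13, 13)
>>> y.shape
(2,)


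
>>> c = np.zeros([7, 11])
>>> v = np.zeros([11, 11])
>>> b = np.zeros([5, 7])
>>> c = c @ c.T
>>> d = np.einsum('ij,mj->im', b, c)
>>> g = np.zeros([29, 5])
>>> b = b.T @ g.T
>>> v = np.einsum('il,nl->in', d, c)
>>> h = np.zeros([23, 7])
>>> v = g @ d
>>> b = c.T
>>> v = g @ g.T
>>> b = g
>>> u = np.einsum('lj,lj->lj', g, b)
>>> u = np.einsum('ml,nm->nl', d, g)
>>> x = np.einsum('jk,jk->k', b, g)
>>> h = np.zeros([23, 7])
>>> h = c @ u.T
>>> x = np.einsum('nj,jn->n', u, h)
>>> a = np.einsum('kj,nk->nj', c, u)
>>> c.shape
(7, 7)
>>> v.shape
(29, 29)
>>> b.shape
(29, 5)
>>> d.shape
(5, 7)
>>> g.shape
(29, 5)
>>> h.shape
(7, 29)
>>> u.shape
(29, 7)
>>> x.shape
(29,)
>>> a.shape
(29, 7)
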